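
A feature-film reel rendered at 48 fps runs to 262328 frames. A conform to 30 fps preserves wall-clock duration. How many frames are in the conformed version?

163955 frames

Frames at target rate = 262328 × (30) / (48) = 163955.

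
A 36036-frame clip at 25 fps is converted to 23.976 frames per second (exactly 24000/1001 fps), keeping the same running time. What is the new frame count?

34560 frames

Target frames = source frames × (target rate / source rate) = 36036 × (24000/1001)/(25) = 36036 × 960/1001 = 34560.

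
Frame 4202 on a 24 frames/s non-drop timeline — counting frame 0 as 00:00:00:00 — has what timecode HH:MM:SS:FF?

4202 ÷ 24 = 175 full seconds, remainder 2 frames.
175 s = 0 h 2 min 55 s.
Timecode: 00:02:55:02.

00:02:55:02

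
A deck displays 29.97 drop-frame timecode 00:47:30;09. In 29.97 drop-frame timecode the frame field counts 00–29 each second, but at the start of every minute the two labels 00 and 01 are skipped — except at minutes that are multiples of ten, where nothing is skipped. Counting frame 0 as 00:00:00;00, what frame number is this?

85423

Complete 10-minute blocks: 4, each 17982 frames → 71928.
Remaining 7 whole minutes in the current block: 1800 + 6 × 1798 = 12588 frames.
Within the current minute: 30 × 30 + 9 − 2 = 907 (labels ;00/;01 skipped at this minute). Total = 71928 + 12588 + 907 = 85423.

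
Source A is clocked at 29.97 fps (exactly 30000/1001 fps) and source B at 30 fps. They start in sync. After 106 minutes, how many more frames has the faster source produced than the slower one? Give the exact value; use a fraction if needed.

190800/1001 frames

106 min = 6360 s.
A emits 30000/1001 × 6360 = 190800000/1001 frames; B emits 30 × 6360 = 190800.
Difference = 190800/1001 frames (≈ 190.6094); B is ahead of A.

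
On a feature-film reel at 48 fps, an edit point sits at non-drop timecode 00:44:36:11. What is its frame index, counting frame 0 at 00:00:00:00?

frame 128459

Total seconds to the label: (0 × 3600 + 44 × 60 + 36) = 2676.
Frame index = 2676 × 48 + 11 = 128459.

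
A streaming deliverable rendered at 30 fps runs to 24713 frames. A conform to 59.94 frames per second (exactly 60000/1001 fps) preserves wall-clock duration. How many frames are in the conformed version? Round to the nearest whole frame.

Frames at target rate = 24713 × (60000/1001) / (30) = 3802000/77 ≈ 49376.623.
Nearest whole frame: 49377.

49377 frames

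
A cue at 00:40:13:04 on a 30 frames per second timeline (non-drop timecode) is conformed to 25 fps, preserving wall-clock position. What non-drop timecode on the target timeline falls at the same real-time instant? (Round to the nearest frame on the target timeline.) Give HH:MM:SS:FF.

Source frame index: (0×3600 + 40×60 + 13) × 30 + 4 = 72394.
Real time: 72394 / (30) = 36197/15 s.
Target frame: (36197/15) × (25) = 180985/3 ≈ 60328.333 → 60328.
At 25 labels/s: frame 60328 → 00:40:13:03.

00:40:13:03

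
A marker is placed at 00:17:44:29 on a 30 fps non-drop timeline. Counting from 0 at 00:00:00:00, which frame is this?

Total seconds to the label: (0 × 3600 + 17 × 60 + 44) = 1064.
Frame index = 1064 × 30 + 29 = 31949.

31949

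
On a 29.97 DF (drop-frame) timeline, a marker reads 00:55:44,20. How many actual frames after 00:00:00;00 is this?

As if non-drop at 30 labels/s: (0 × 3600 + 55 × 60 + 44) × 30 + 20 = 100340.
Minute boundaries passed: 55; those not divisible by 10: 55 − 5 = 50; dropped labels = 2 × 50 = 100.
Actual frame index = 100340 − 100 = 100240.

100240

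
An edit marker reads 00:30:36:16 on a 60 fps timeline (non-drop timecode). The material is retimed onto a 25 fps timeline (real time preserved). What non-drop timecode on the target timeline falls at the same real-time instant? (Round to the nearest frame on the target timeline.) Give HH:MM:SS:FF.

00:30:36:07

Source frame index: (0×3600 + 30×60 + 36) × 60 + 16 = 110176.
Real time: 110176 / (60) = 27544/15 s.
Target frame: (27544/15) × (25) = 137720/3 ≈ 45906.667 → 45907.
At 25 labels/s: frame 45907 → 00:30:36:07.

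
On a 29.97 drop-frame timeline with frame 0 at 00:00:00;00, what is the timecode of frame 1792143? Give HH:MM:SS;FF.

Ten DF minutes hold 17982 frames, so frame 1792143 lies in block 99 (frames 1780218–1798199) with 11925 frames into that block.
The block's first minute is 1800 frames and the rest 1798 each; 11925 frames reaches minute 6, so 99 × 18 + 6 × 2 = 1794 labels have been skipped so far.
Adding those back, label number 1792143 + 1794 = 1793937 at 30 labels/s is 59797 s + 27 f = 16 h 36 min 37 s frame 27, i.e. 16:36:37;27.

16:36:37;27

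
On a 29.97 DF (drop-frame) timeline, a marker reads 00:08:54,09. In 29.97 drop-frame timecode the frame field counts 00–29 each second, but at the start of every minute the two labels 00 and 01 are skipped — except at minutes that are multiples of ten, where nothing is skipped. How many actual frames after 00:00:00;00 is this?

As if non-drop at 30 labels/s: (0 × 3600 + 8 × 60 + 54) × 30 + 9 = 16029.
Minute boundaries passed: 8; those not divisible by 10: 8 − 0 = 8; dropped labels = 2 × 8 = 16.
Actual frame index = 16029 − 16 = 16013.

16013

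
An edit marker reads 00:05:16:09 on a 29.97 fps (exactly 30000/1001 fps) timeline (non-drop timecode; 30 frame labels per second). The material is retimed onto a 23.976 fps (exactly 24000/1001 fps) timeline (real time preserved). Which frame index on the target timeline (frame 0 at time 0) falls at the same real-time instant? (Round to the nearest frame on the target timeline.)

frame 7591

Source frame index: (0×3600 + 5×60 + 16) × 30 + 9 = 9489.
Real time: 9489 / (30000/1001) = 3166163/10000 s.
Target frame: (3166163/10000) × (24000/1001) = 37956/5 ≈ 7591.200 → 7591.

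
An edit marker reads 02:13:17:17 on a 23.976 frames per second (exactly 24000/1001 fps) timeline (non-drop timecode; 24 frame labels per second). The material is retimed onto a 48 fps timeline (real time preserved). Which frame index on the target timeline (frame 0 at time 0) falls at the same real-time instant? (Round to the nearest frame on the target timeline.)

frame 384274

Source frame index: (2×3600 + 13×60 + 17) × 24 + 17 = 191945.
Real time: 191945 / (24000/1001) = 38427389/4800 s.
Target frame: (38427389/4800) × (48) = 38427389/100 ≈ 384273.890 → 384274.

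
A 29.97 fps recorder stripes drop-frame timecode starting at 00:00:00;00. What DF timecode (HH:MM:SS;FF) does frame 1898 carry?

00:01:03;10

Each 10-minute DF block holds 10 × 60 × 30 − 9 × 2 = 17982 frames. 1898 ÷ 17982 → 0 full blocks, remainder 1898.
Within the partial block the first minute is 1800 frames and each further minute 1798, so 1 further minute boundary passed. Total skipped labels = 18 × 0 + 2 × 1 = 2.
Non-drop label index = 1898 + 2 = 1900; at 30 labels/s that is 00:01:03:10, i.e. DF 00:01:03;10.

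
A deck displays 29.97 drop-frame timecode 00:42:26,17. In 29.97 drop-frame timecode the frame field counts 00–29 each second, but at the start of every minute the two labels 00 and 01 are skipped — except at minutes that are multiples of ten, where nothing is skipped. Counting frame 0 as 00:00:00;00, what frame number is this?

Complete 10-minute blocks: 4, each 17982 frames → 71928.
Remaining 2 whole minutes in the current block: 1800 + 1 × 1798 = 3598 frames.
Within the current minute: 26 × 30 + 17 − 2 = 795 (labels ;00/;01 skipped at this minute). Total = 71928 + 3598 + 795 = 76321.

76321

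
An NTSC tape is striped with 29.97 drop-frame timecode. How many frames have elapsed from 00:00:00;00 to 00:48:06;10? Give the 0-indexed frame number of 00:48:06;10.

Complete 10-minute blocks: 4, each 17982 frames → 71928.
Remaining 8 whole minutes in the current block: 1800 + 7 × 1798 = 14386 frames.
Within the current minute: 6 × 30 + 10 − 2 = 188 (labels ;00/;01 skipped at this minute). Total = 71928 + 14386 + 188 = 86502.

86502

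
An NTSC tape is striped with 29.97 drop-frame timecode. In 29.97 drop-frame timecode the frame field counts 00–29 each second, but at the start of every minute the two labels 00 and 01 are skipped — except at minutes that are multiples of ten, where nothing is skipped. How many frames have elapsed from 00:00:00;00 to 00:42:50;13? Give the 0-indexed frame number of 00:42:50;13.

77037

As if non-drop at 30 labels/s: (0 × 3600 + 42 × 60 + 50) × 30 + 13 = 77113.
Minute boundaries passed: 42; those not divisible by 10: 42 − 4 = 38; dropped labels = 2 × 38 = 76.
Actual frame index = 77113 − 76 = 77037.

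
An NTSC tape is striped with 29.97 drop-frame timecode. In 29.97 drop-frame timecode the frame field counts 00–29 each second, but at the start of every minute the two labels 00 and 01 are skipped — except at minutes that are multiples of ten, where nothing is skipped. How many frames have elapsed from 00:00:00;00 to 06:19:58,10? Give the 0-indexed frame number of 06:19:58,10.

As if non-drop at 30 labels/s: (6 × 3600 + 19 × 60 + 58) × 30 + 10 = 683950.
Minute boundaries passed: 379; those not divisible by 10: 379 − 37 = 342; dropped labels = 2 × 342 = 684.
Actual frame index = 683950 − 684 = 683266.

683266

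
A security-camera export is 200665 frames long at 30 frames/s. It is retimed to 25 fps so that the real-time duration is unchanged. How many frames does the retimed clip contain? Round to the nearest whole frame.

Frames at target rate = 200665 × (25) / (30) = 1003325/6 ≈ 167220.833.
Nearest whole frame: 167221.

167221 frames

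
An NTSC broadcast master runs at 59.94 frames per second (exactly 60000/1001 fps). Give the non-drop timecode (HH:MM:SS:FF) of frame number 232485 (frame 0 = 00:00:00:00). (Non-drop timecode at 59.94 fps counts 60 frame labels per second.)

232485 ÷ 60 = 3874 full seconds, remainder 45 frames.
3874 s = 1 h 4 min 34 s.
Timecode: 01:04:34:45.

01:04:34:45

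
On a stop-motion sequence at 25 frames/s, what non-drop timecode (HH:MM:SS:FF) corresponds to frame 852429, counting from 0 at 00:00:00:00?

09:28:17:04

852429 ÷ 25 = 34097 full seconds, remainder 4 frames.
34097 s = 9 h 28 min 17 s.
Timecode: 09:28:17:04.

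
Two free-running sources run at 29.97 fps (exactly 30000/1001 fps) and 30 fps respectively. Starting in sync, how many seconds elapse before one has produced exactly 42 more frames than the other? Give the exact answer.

The gap grows by |30 − 30000/1001| = 30/1001 frames per second.
Time for a 42-frame gap: 42 ÷ (30/1001) = 1401.4 s.

1401.4 seconds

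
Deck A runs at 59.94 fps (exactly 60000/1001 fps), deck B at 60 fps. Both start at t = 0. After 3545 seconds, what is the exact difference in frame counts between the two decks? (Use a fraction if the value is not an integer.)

212700/1001 frames

A emits 60000/1001 × 3545 = 212700000/1001 frames; B emits 60 × 3545 = 212700.
Difference = 212700/1001 frames (≈ 212.4875); B is ahead of A.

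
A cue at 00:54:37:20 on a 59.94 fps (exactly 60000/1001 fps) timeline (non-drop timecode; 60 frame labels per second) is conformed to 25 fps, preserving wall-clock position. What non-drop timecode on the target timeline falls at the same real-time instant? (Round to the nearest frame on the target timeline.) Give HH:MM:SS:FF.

Source frame index: (0×3600 + 54×60 + 37) × 60 + 20 = 196640.
Real time: 196640 / (60000/1001) = 1230229/375 s.
Target frame: (1230229/375) × (25) = 1230229/15 ≈ 82015.267 → 82015.
At 25 labels/s: frame 82015 → 00:54:40:15.

00:54:40:15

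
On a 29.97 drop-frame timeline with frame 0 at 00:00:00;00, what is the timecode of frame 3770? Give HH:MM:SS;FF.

00:02:05;24

Each 10-minute DF block holds 10 × 60 × 30 − 9 × 2 = 17982 frames. 3770 ÷ 17982 → 0 full blocks, remainder 3770.
Within the partial block the first minute is 1800 frames and each further minute 1798, so 2 further minute boundaries passed. Total skipped labels = 18 × 0 + 2 × 2 = 4.
Non-drop label index = 3770 + 4 = 3774; at 30 labels/s that is 00:02:05:24, i.e. DF 00:02:05;24.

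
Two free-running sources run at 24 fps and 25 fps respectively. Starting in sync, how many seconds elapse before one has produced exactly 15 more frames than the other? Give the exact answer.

The gap grows by |25 − 24| = 1 frame per second.
Time for a 15-frame gap: 15 ÷ (1) = 15 s.

15 seconds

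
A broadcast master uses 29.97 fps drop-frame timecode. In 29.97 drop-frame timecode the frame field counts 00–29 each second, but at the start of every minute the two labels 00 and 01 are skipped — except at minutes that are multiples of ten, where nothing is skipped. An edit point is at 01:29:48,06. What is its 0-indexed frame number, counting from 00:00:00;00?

Complete 10-minute blocks: 8, each 17982 frames → 143856.
Remaining 9 whole minutes in the current block: 1800 + 8 × 1798 = 16184 frames.
Within the current minute: 48 × 30 + 6 − 2 = 1444 (labels ;00/;01 skipped at this minute). Total = 143856 + 16184 + 1444 = 161484.

161484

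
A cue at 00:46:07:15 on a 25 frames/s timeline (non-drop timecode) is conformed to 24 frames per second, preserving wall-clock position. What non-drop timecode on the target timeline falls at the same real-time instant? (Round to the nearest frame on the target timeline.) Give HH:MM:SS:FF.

00:46:07:14

Source frame index: (0×3600 + 46×60 + 7) × 25 + 15 = 69190.
Real time: 69190 / (25) = 13838/5 s.
Target frame: (13838/5) × (24) = 332112/5 ≈ 66422.400 → 66422.
At 24 labels/s: frame 66422 → 00:46:07:14.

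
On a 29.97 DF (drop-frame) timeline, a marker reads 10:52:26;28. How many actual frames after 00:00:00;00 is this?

1173234

Complete 10-minute blocks: 65, each 17982 frames → 1168830.
Remaining 2 whole minutes in the current block: 1800 + 1 × 1798 = 3598 frames.
Within the current minute: 26 × 30 + 28 − 2 = 806 (labels ;00/;01 skipped at this minute). Total = 1168830 + 3598 + 806 = 1173234.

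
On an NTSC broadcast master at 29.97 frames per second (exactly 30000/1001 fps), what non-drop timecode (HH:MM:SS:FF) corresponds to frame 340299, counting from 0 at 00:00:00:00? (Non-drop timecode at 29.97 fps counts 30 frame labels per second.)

340299 ÷ 30 = 11343 full seconds, remainder 9 frames.
11343 s = 3 h 9 min 3 s.
Timecode: 03:09:03:09.

03:09:03:09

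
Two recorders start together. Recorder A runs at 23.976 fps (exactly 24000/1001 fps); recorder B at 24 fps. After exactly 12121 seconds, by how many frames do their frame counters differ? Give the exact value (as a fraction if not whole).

290904/1001 frames

A emits 24000/1001 × 12121 = 290904000/1001 frames; B emits 24 × 12121 = 290904.
Difference = 290904/1001 frames (≈ 290.6134); B is ahead of A.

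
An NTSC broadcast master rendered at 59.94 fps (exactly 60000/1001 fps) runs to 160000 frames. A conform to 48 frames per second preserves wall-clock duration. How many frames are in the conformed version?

Target frames = source frames × (target rate / source rate) = 160000 × (48)/(60000/1001) = 160000 × 1001/1250 = 128128.

128128 frames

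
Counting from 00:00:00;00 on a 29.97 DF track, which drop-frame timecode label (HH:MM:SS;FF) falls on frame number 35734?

Each 10-minute DF block holds 10 × 60 × 30 − 9 × 2 = 17982 frames. 35734 ÷ 17982 → 1 full block, remainder 17752.
Within the partial block the first minute is 1800 frames and each further minute 1798, so 9 further minute boundaries passed. Total skipped labels = 18 × 1 + 2 × 9 = 36.
Non-drop label index = 35734 + 36 = 35770; at 30 labels/s that is 00:19:52:10, i.e. DF 00:19:52;10.

00:19:52;10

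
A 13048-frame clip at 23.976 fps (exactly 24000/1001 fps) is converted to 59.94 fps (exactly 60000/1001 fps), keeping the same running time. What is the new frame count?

Target frames = source frames × (target rate / source rate) = 13048 × (60000/1001)/(24000/1001) = 13048 × 5/2 = 32620.

32620 frames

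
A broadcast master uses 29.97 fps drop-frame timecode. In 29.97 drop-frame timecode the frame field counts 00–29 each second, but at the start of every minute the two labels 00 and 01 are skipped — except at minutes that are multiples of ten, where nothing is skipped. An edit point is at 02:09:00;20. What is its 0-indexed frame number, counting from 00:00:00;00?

231986

As if non-drop at 30 labels/s: (2 × 3600 + 9 × 60 + 0) × 30 + 20 = 232220.
Minute boundaries passed: 129; those not divisible by 10: 129 − 12 = 117; dropped labels = 2 × 117 = 234.
Actual frame index = 232220 − 234 = 231986.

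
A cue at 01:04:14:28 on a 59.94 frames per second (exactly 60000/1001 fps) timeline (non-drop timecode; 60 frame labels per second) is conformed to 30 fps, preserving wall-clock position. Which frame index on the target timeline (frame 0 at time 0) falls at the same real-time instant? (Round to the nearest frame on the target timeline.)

frame 115750

Source frame index: (1×3600 + 4×60 + 14) × 60 + 28 = 231268.
Real time: 231268 / (60000/1001) = 57874817/15000 s.
Target frame: (57874817/15000) × (30) = 57874817/500 ≈ 115749.634 → 115750.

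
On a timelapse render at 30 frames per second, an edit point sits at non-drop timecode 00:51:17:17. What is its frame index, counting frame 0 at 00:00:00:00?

92327

Total seconds to the label: (0 × 3600 + 51 × 60 + 17) = 3077.
Frame index = 3077 × 30 + 17 = 92327.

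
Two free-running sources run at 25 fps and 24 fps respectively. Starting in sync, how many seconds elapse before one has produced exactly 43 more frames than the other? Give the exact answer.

43 seconds

The gap grows by |24 − 25| = 1 frame per second.
Time for a 43-frame gap: 43 ÷ (1) = 43 s.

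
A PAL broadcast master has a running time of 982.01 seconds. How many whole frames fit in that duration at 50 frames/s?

Frames = 982.01 × 50 = 98201/2 ≈ 49100.5000.
Complete frames: 49100.

49100 frames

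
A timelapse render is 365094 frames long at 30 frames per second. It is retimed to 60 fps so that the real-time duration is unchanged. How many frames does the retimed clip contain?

Target frames = source frames × (target rate / source rate) = 365094 × (60)/(30) = 365094 × 2 = 730188.

730188 frames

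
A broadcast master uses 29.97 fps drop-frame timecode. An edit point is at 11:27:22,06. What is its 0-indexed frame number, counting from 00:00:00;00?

1236028

Complete 10-minute blocks: 68, each 17982 frames → 1222776.
Remaining 7 whole minutes in the current block: 1800 + 6 × 1798 = 12588 frames.
Within the current minute: 22 × 30 + 6 − 2 = 664 (labels ;00/;01 skipped at this minute). Total = 1222776 + 12588 + 664 = 1236028.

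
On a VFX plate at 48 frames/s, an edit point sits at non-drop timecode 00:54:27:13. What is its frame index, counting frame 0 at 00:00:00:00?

frame 156829

Total seconds to the label: (0 × 3600 + 54 × 60 + 27) = 3267.
Frame index = 3267 × 48 + 13 = 156829.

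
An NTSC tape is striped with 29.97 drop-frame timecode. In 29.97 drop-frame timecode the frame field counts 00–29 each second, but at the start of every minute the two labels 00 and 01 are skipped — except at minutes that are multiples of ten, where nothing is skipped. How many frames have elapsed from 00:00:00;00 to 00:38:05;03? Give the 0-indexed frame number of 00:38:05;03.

As if non-drop at 30 labels/s: (0 × 3600 + 38 × 60 + 5) × 30 + 3 = 68553.
Minute boundaries passed: 38; those not divisible by 10: 38 − 3 = 35; dropped labels = 2 × 35 = 70.
Actual frame index = 68553 − 70 = 68483.

68483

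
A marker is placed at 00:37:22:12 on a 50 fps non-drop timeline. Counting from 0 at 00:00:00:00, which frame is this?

Total seconds to the label: (0 × 3600 + 37 × 60 + 22) = 2242.
Frame index = 2242 × 50 + 12 = 112112.

frame 112112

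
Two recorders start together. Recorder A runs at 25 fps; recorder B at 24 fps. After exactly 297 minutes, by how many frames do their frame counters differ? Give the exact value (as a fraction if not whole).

297 min = 17820 s.
A emits 25 × 17820 = 445500 frames; B emits 24 × 17820 = 427680.
Difference = 17820 frames; B is behind A.

17820 frames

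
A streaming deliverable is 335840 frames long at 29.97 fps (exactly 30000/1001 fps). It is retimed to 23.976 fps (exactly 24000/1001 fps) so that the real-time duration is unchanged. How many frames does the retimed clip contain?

Target frames = source frames × (target rate / source rate) = 335840 × (24000/1001)/(30000/1001) = 335840 × 4/5 = 268672.

268672 frames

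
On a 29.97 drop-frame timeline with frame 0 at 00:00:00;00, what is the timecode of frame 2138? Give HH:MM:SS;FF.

Each 10-minute DF block holds 10 × 60 × 30 − 9 × 2 = 17982 frames. 2138 ÷ 17982 → 0 full blocks, remainder 2138.
Within the partial block the first minute is 1800 frames and each further minute 1798, so 1 further minute boundary passed. Total skipped labels = 18 × 0 + 2 × 1 = 2.
Non-drop label index = 2138 + 2 = 2140; at 30 labels/s that is 00:01:11:10, i.e. DF 00:01:11;10.

00:01:11;10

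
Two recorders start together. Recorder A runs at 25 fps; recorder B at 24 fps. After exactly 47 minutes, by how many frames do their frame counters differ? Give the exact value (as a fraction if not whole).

2820 frames

47 min = 2820 s.
A emits 25 × 2820 = 70500 frames; B emits 24 × 2820 = 67680.
Difference = 2820 frames; B is behind A.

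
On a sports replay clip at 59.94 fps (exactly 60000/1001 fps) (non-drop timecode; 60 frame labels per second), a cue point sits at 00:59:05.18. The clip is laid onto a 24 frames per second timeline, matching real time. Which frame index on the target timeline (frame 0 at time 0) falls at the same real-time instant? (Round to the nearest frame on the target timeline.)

Source frame index: (0×3600 + 59×60 + 5) × 60 + 18 = 212718.
Real time: 212718 / (60000/1001) = 35488453/10000 s.
Target frame: (35488453/10000) × (24) = 106465359/1250 ≈ 85172.287 → 85172.

frame 85172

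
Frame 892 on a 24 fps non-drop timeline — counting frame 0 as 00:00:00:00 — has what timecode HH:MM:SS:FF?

892 ÷ 24 = 37 full seconds, remainder 4 frames.
37 s = 0 h 0 min 37 s.
Timecode: 00:00:37:04.

00:00:37:04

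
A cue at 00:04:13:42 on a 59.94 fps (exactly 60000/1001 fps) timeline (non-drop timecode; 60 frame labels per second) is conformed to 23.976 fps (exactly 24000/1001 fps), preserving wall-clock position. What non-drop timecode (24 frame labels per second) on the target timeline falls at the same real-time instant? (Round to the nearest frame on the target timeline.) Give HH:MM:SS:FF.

00:04:13:17

Source frame index: (0×3600 + 4×60 + 13) × 60 + 42 = 15222.
Real time: 15222 / (60000/1001) = 2539537/10000 s.
Target frame: (2539537/10000) × (24000/1001) = 30444/5 ≈ 6088.800 → 6089.
At 24 labels/s: frame 6089 → 00:04:13:17.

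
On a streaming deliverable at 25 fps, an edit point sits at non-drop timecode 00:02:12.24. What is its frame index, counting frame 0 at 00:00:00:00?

Total seconds to the label: (0 × 3600 + 2 × 60 + 12) = 132.
Frame index = 132 × 25 + 24 = 3324.

3324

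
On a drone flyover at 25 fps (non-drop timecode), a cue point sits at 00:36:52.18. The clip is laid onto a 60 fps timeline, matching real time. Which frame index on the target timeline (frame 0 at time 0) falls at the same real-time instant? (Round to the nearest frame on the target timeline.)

Source frame index: (0×3600 + 36×60 + 52) × 25 + 18 = 55318.
Real time: 55318 / (25) = 55318/25 s.
Target frame: (55318/25) × (60) = 663816/5 ≈ 132763.200 → 132763.

frame 132763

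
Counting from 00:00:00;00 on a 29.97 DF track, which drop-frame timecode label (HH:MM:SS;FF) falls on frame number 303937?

Each 10-minute DF block holds 10 × 60 × 30 − 9 × 2 = 17982 frames. 303937 ÷ 17982 → 16 full blocks, remainder 16225.
Within the partial block the first minute is 1800 frames and each further minute 1798, so 9 further minute boundaries passed. Total skipped labels = 18 × 16 + 2 × 9 = 306.
Non-drop label index = 303937 + 306 = 304243; at 30 labels/s that is 02:49:01:13, i.e. DF 02:49:01;13.

02:49:01;13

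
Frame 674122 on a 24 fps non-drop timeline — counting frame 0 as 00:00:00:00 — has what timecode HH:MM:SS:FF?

674122 ÷ 24 = 28088 full seconds, remainder 10 frames.
28088 s = 7 h 48 min 8 s.
Timecode: 07:48:08:10.

07:48:08:10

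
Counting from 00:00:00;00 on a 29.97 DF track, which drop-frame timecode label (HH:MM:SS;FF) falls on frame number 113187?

01:02:56;19

Ten DF minutes hold 17982 frames, so frame 113187 lies in block 6 (frames 107892–125873) with 5295 frames into that block.
The block's first minute is 1800 frames and the rest 1798 each; 5295 frames reaches minute 2, so 6 × 18 + 2 × 2 = 112 labels have been skipped so far.
Adding those back, label number 113187 + 112 = 113299 at 30 labels/s is 3776 s + 19 f = 1 h 2 min 56 s frame 19, i.e. 01:02:56;19.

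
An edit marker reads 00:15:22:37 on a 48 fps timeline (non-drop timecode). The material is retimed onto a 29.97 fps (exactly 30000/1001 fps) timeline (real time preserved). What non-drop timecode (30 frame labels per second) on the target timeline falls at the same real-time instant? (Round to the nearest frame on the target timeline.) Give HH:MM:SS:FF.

Source frame index: (0×3600 + 15×60 + 22) × 48 + 37 = 44293.
Real time: 44293 / (48) = 44293/48 s.
Target frame: (44293/48) × (30000/1001) = 27683125/1001 ≈ 27655.470 → 27655.
At 30 labels/s: frame 27655 → 00:15:21:25.

00:15:21:25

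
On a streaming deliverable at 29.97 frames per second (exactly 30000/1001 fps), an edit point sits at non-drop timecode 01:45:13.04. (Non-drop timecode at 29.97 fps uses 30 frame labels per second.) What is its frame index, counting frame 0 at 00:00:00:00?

189394

Total seconds to the label: (1 × 3600 + 45 × 60 + 13) = 6313.
Frame index = 6313 × 30 + 4 = 189394.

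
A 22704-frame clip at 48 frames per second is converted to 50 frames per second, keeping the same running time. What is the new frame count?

Target frames = source frames × (target rate / source rate) = 22704 × (50)/(48) = 22704 × 25/24 = 23650.

23650 frames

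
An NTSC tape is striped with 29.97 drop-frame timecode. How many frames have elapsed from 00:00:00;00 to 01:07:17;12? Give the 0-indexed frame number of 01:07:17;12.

As if non-drop at 30 labels/s: (1 × 3600 + 7 × 60 + 17) × 30 + 12 = 121122.
Minute boundaries passed: 67; those not divisible by 10: 67 − 6 = 61; dropped labels = 2 × 61 = 122.
Actual frame index = 121122 − 122 = 121000.

121000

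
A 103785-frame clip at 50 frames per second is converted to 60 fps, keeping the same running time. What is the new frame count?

124542 frames

Target frames = source frames × (target rate / source rate) = 103785 × (60)/(50) = 103785 × 6/5 = 124542.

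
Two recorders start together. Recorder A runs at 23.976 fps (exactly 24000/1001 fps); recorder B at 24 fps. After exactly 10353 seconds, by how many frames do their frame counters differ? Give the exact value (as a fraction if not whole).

A emits 24000/1001 × 10353 = 35496000/143 frames; B emits 24 × 10353 = 248472.
Difference = 35496/143 frames (≈ 248.2238); B is ahead of A.

35496/143 frames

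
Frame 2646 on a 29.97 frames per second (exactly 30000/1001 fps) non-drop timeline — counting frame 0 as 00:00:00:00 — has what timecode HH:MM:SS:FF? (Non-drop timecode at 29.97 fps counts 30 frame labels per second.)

2646 ÷ 30 = 88 full seconds, remainder 6 frames.
88 s = 0 h 1 min 28 s.
Timecode: 00:01:28:06.

00:01:28:06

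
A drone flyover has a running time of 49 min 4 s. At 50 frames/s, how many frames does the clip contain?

147200 frames

49 min 4 s = 2944 s.
Frames = 2944 × 50 = 147200.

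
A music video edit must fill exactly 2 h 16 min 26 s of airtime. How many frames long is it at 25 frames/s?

204650 frames

2 h 16 min 26 s = 8186 s.
Frames = 8186 × 25 = 204650.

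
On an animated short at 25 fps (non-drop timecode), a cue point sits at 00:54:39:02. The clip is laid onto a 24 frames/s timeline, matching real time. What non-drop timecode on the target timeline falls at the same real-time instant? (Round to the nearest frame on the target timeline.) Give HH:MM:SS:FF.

00:54:39:02

Source frame index: (0×3600 + 54×60 + 39) × 25 + 2 = 81977.
Real time: 81977 / (25) = 81977/25 s.
Target frame: (81977/25) × (24) = 1967448/25 ≈ 78697.920 → 78698.
At 24 labels/s: frame 78698 → 00:54:39:02.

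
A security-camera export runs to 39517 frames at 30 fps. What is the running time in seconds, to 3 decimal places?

Running time = 39517 × 1/30 = 39517/30 s ≈ 1317.233 s.

1317.233 seconds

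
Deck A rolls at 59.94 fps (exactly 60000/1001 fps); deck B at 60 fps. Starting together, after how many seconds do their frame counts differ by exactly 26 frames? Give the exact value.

13013/30 seconds

The gap grows by |60 − 60000/1001| = 60/1001 frames per second.
Time for a 26-frame gap: 26 ÷ (60/1001) = 13013/30 s.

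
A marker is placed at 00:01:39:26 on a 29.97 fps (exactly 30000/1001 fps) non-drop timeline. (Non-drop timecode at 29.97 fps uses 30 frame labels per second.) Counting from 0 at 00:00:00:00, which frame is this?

Total seconds to the label: (0 × 3600 + 1 × 60 + 39) = 99.
Frame index = 99 × 30 + 26 = 2996.

frame 2996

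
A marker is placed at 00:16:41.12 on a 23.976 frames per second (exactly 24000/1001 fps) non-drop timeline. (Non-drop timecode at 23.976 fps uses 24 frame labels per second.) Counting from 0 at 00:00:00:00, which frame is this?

frame 24036

Total seconds to the label: (0 × 3600 + 16 × 60 + 41) = 1001.
Frame index = 1001 × 24 + 12 = 24036.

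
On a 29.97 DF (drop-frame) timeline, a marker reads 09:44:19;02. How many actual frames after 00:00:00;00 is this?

As if non-drop at 30 labels/s: (9 × 3600 + 44 × 60 + 19) × 30 + 2 = 1051772.
Minute boundaries passed: 584; those not divisible by 10: 584 − 58 = 526; dropped labels = 2 × 526 = 1052.
Actual frame index = 1051772 − 1052 = 1050720.

1050720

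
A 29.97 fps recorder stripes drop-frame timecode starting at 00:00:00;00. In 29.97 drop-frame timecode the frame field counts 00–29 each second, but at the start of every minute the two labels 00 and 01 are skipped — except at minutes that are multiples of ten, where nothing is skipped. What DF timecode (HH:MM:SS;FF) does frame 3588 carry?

Ten DF minutes hold 17982 frames, so frame 3588 lies in block 0 (frames 0–17981) with 3588 frames into that block.
The block's first minute is 1800 frames and the rest 1798 each; 3588 frames reaches minute 1, so 0 × 18 + 1 × 2 = 2 labels have been skipped so far.
Adding those back, label number 3588 + 2 = 3590 at 30 labels/s is 119 s + 20 f = 0 h 1 min 59 s frame 20, i.e. 00:01:59;20.

00:01:59;20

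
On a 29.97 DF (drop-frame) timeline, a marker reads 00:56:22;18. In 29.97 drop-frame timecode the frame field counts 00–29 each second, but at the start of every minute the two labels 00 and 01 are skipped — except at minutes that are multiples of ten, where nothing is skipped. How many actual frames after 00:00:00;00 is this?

101376

As if non-drop at 30 labels/s: (0 × 3600 + 56 × 60 + 22) × 30 + 18 = 101478.
Minute boundaries passed: 56; those not divisible by 10: 56 − 5 = 51; dropped labels = 2 × 51 = 102.
Actual frame index = 101478 − 102 = 101376.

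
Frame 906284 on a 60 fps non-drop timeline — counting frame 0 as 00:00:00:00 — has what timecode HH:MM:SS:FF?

04:11:44:44

906284 ÷ 60 = 15104 full seconds, remainder 44 frames.
15104 s = 4 h 11 min 44 s.
Timecode: 04:11:44:44.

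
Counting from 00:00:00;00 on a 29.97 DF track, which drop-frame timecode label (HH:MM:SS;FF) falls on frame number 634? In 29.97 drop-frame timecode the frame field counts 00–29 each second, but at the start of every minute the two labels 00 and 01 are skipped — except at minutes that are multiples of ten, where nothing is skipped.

00:00:21;04

Ten DF minutes hold 17982 frames, so frame 634 lies in block 0 (frames 0–17981) with 634 frames into that block.
The block's first minute is 1800 frames and the rest 1798 each; 634 frames reaches minute 0, so 0 × 18 + 0 × 2 = 0 labels have been skipped so far.
Adding those back, label number 634 + 0 = 634 at 30 labels/s is 21 s + 4 f = 0 h 0 min 21 s frame 4, i.e. 00:00:21;04.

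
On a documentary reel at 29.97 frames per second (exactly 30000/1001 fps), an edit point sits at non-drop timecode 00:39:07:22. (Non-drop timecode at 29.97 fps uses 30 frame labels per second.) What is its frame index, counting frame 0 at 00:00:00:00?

70432

Total seconds to the label: (0 × 3600 + 39 × 60 + 7) = 2347.
Frame index = 2347 × 30 + 22 = 70432.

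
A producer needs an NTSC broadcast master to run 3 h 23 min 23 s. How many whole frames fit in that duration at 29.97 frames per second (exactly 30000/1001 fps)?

3 h 23 min 23 s = 12203 s.
Frames = 12203 × 30000/1001 = 366090000/1001 ≈ 365724.2757.
Complete frames: 365724.

365724 frames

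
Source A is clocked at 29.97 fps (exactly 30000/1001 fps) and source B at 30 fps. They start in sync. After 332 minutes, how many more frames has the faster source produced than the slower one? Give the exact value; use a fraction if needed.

597600/1001 frames

332 min = 19920 s.
A emits 30000/1001 × 19920 = 597600000/1001 frames; B emits 30 × 19920 = 597600.
Difference = 597600/1001 frames (≈ 597.0030); B is ahead of A.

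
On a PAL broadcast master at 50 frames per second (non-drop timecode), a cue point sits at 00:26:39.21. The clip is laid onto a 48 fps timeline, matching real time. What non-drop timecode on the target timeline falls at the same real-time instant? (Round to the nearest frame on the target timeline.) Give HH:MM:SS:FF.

Source frame index: (0×3600 + 26×60 + 39) × 50 + 21 = 79971.
Real time: 79971 / (50) = 79971/50 s.
Target frame: (79971/50) × (48) = 1919304/25 ≈ 76772.160 → 76772.
At 48 labels/s: frame 76772 → 00:26:39:20.

00:26:39:20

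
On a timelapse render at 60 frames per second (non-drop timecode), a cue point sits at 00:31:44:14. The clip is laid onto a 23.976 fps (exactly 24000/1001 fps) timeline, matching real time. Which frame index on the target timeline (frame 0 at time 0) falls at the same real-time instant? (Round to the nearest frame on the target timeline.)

frame 45656

Source frame index: (0×3600 + 31×60 + 44) × 60 + 14 = 114254.
Real time: 114254 / (60) = 57127/30 s.
Target frame: (57127/30) × (24000/1001) = 6528800/143 ≈ 45655.944 → 45656.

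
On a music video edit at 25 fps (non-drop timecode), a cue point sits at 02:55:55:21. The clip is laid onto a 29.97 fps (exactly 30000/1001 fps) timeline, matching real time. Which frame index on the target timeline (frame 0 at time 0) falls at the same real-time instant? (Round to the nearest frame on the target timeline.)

Source frame index: (2×3600 + 55×60 + 55) × 25 + 21 = 263896.
Real time: 263896 / (25) = 263896/25 s.
Target frame: (263896/25) × (30000/1001) = 316675200/1001 ≈ 316358.841 → 316359.

frame 316359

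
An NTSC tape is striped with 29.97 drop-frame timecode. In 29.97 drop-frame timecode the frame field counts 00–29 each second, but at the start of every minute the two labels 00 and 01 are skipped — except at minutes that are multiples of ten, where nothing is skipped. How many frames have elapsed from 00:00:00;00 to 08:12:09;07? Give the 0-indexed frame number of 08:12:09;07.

Complete 10-minute blocks: 49, each 17982 frames → 881118.
Remaining 2 whole minutes in the current block: 1800 + 1 × 1798 = 3598 frames.
Within the current minute: 9 × 30 + 7 − 2 = 275 (labels ;00/;01 skipped at this minute). Total = 881118 + 3598 + 275 = 884991.

884991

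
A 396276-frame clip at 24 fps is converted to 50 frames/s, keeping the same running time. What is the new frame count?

Frames at target rate = 396276 × (50) / (24) = 825575.

825575 frames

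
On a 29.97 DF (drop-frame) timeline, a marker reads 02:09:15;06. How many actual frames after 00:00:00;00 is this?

Complete 10-minute blocks: 12, each 17982 frames → 215784.
Remaining 9 whole minutes in the current block: 1800 + 8 × 1798 = 16184 frames.
Within the current minute: 15 × 30 + 6 − 2 = 454 (labels ;00/;01 skipped at this minute). Total = 215784 + 16184 + 454 = 232422.

232422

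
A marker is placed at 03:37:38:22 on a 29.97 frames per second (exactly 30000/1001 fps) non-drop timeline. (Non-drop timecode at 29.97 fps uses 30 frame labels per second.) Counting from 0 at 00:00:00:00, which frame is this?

Total seconds to the label: (3 × 3600 + 37 × 60 + 38) = 13058.
Frame index = 13058 × 30 + 22 = 391762.

391762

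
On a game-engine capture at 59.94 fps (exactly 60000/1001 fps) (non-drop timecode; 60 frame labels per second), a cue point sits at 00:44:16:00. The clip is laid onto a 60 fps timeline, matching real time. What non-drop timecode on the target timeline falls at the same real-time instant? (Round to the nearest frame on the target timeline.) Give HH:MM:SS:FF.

Source frame index: (0×3600 + 44×60 + 16) × 60 + 0 = 159360.
Real time: 159360 / (60000/1001) = 332332/125 s.
Target frame: (332332/125) × (60) = 3987984/25 ≈ 159519.360 → 159519.
At 60 labels/s: frame 159519 → 00:44:18:39.

00:44:18:39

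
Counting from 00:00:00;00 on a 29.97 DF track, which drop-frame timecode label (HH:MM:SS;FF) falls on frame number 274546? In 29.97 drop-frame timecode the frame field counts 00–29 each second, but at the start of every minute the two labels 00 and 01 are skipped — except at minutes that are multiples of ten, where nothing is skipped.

Each 10-minute DF block holds 10 × 60 × 30 − 9 × 2 = 17982 frames. 274546 ÷ 17982 → 15 full blocks, remainder 4816.
Within the partial block the first minute is 1800 frames and each further minute 1798, so 2 further minute boundaries passed. Total skipped labels = 18 × 15 + 2 × 2 = 274.
Non-drop label index = 274546 + 274 = 274820; at 30 labels/s that is 02:32:40:20, i.e. DF 02:32:40;20.

02:32:40;20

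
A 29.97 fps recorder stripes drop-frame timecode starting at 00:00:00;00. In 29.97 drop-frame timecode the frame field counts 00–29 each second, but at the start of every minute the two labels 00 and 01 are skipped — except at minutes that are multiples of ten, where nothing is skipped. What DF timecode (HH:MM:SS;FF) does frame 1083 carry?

Each 10-minute DF block holds 10 × 60 × 30 − 9 × 2 = 17982 frames. 1083 ÷ 17982 → 0 full blocks, remainder 1083.
Within the partial block the first minute is 1800 frames and each further minute 1798, so 0 further minute boundaries passed. Total skipped labels = 18 × 0 + 2 × 0 = 0.
Non-drop label index = 1083 + 0 = 1083; at 30 labels/s that is 00:00:36:03, i.e. DF 00:00:36;03.

00:00:36;03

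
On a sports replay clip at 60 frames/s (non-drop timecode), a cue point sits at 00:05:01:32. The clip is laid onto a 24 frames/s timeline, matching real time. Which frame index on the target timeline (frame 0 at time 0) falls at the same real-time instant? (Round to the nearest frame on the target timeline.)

frame 7237

Source frame index: (0×3600 + 5×60 + 1) × 60 + 32 = 18092.
Real time: 18092 / (60) = 4523/15 s.
Target frame: (4523/15) × (24) = 36184/5 ≈ 7236.800 → 7237.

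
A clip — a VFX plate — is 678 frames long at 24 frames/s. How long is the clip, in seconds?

Running time = 678 / (24) = 28.25 s.

28.25 seconds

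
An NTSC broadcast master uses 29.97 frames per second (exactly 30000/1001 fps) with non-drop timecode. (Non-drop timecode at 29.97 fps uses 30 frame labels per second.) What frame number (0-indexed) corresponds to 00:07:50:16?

Total seconds to the label: (0 × 3600 + 7 × 60 + 50) = 470.
Frame index = 470 × 30 + 16 = 14116.

14116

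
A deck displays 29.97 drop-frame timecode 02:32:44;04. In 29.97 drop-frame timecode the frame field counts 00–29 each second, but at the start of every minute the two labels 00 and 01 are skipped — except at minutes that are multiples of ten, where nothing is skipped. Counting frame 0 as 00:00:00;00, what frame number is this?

274650

Complete 10-minute blocks: 15, each 17982 frames → 269730.
Remaining 2 whole minutes in the current block: 1800 + 1 × 1798 = 3598 frames.
Within the current minute: 44 × 30 + 4 − 2 = 1322 (labels ;00/;01 skipped at this minute). Total = 269730 + 3598 + 1322 = 274650.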